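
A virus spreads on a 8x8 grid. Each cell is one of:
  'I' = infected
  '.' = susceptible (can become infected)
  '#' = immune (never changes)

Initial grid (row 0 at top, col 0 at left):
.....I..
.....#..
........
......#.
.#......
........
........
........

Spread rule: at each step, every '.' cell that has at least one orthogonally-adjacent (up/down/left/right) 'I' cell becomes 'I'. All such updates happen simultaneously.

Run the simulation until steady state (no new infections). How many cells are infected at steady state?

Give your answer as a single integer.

Step 0 (initial): 1 infected
Step 1: +2 new -> 3 infected
Step 2: +4 new -> 7 infected
Step 3: +5 new -> 12 infected
Step 4: +6 new -> 18 infected
Step 5: +7 new -> 25 infected
Step 6: +7 new -> 32 infected
Step 7: +8 new -> 40 infected
Step 8: +7 new -> 47 infected
Step 9: +7 new -> 54 infected
Step 10: +4 new -> 58 infected
Step 11: +2 new -> 60 infected
Step 12: +1 new -> 61 infected
Step 13: +0 new -> 61 infected

Answer: 61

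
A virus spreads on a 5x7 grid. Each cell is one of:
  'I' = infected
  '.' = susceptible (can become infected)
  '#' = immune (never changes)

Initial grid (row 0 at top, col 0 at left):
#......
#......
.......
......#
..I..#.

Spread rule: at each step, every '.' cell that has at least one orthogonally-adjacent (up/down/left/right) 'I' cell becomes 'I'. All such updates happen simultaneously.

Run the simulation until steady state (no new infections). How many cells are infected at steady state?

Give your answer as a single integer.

Step 0 (initial): 1 infected
Step 1: +3 new -> 4 infected
Step 2: +5 new -> 9 infected
Step 3: +5 new -> 14 infected
Step 4: +6 new -> 20 infected
Step 5: +4 new -> 24 infected
Step 6: +3 new -> 27 infected
Step 7: +2 new -> 29 infected
Step 8: +1 new -> 30 infected
Step 9: +0 new -> 30 infected

Answer: 30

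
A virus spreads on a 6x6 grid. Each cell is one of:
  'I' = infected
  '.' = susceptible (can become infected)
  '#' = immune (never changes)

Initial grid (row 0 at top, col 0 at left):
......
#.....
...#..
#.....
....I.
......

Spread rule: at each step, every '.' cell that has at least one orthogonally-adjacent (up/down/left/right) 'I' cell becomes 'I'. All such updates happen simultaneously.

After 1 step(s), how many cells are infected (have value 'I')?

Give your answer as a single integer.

Step 0 (initial): 1 infected
Step 1: +4 new -> 5 infected

Answer: 5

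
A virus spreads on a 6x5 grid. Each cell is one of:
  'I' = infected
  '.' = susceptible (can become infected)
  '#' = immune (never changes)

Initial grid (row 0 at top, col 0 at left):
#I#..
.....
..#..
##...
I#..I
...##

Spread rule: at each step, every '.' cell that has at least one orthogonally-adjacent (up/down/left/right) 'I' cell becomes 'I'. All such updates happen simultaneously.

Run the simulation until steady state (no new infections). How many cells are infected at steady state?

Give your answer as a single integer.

Answer: 22

Derivation:
Step 0 (initial): 3 infected
Step 1: +4 new -> 7 infected
Step 2: +7 new -> 14 infected
Step 3: +6 new -> 20 infected
Step 4: +2 new -> 22 infected
Step 5: +0 new -> 22 infected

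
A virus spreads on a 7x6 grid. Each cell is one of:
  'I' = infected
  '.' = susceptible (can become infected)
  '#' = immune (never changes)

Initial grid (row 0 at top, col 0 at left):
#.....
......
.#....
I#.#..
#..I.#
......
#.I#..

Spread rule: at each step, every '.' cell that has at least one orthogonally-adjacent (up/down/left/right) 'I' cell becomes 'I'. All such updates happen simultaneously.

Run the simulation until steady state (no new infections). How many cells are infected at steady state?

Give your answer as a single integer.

Answer: 34

Derivation:
Step 0 (initial): 3 infected
Step 1: +6 new -> 9 infected
Step 2: +6 new -> 15 infected
Step 3: +7 new -> 22 infected
Step 4: +6 new -> 28 infected
Step 5: +4 new -> 32 infected
Step 6: +2 new -> 34 infected
Step 7: +0 new -> 34 infected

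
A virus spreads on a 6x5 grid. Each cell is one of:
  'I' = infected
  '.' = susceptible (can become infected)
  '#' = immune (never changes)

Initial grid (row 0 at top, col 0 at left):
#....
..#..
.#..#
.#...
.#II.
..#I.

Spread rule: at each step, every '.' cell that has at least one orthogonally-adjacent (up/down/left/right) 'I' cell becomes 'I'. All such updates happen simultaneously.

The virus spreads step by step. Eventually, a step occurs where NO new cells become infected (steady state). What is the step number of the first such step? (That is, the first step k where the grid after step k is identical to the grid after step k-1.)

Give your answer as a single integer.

Step 0 (initial): 3 infected
Step 1: +4 new -> 7 infected
Step 2: +3 new -> 10 infected
Step 3: +1 new -> 11 infected
Step 4: +2 new -> 13 infected
Step 5: +2 new -> 15 infected
Step 6: +1 new -> 16 infected
Step 7: +1 new -> 17 infected
Step 8: +1 new -> 18 infected
Step 9: +1 new -> 19 infected
Step 10: +1 new -> 20 infected
Step 11: +1 new -> 21 infected
Step 12: +1 new -> 22 infected
Step 13: +1 new -> 23 infected
Step 14: +0 new -> 23 infected

Answer: 14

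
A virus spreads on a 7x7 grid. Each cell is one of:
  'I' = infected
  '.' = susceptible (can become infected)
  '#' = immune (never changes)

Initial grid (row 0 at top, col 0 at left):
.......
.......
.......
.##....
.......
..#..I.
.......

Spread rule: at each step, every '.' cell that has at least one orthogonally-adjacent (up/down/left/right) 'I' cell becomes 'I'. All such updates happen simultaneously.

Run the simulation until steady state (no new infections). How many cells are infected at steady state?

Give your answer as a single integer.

Step 0 (initial): 1 infected
Step 1: +4 new -> 5 infected
Step 2: +6 new -> 11 infected
Step 3: +5 new -> 16 infected
Step 4: +6 new -> 22 infected
Step 5: +6 new -> 28 infected
Step 6: +7 new -> 35 infected
Step 7: +5 new -> 40 infected
Step 8: +3 new -> 43 infected
Step 9: +2 new -> 45 infected
Step 10: +1 new -> 46 infected
Step 11: +0 new -> 46 infected

Answer: 46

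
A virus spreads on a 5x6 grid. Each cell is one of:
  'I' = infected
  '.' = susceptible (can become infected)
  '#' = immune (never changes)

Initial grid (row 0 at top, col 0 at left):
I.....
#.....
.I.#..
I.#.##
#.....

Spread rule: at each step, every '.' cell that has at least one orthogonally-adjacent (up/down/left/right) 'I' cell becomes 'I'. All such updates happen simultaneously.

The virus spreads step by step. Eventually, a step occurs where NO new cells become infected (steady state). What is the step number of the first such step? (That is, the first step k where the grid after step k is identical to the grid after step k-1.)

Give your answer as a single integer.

Step 0 (initial): 3 infected
Step 1: +5 new -> 8 infected
Step 2: +3 new -> 11 infected
Step 3: +3 new -> 14 infected
Step 4: +3 new -> 17 infected
Step 5: +5 new -> 22 infected
Step 6: +2 new -> 24 infected
Step 7: +0 new -> 24 infected

Answer: 7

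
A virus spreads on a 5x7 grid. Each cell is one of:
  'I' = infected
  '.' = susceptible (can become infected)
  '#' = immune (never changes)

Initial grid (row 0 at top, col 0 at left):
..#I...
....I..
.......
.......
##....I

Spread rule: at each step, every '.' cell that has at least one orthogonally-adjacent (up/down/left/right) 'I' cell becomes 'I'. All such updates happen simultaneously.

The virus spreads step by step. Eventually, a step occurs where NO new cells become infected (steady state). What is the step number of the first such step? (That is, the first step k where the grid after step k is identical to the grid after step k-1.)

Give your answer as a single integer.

Answer: 7

Derivation:
Step 0 (initial): 3 infected
Step 1: +6 new -> 9 infected
Step 2: +9 new -> 18 infected
Step 3: +5 new -> 23 infected
Step 4: +5 new -> 28 infected
Step 5: +3 new -> 31 infected
Step 6: +1 new -> 32 infected
Step 7: +0 new -> 32 infected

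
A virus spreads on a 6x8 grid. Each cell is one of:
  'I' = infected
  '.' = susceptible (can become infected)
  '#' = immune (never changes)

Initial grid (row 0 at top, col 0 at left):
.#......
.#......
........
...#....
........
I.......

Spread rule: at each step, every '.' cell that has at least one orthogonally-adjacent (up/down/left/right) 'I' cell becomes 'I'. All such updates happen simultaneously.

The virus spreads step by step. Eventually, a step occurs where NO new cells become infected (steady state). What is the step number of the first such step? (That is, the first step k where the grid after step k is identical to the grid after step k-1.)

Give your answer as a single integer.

Step 0 (initial): 1 infected
Step 1: +2 new -> 3 infected
Step 2: +3 new -> 6 infected
Step 3: +4 new -> 10 infected
Step 4: +5 new -> 15 infected
Step 5: +4 new -> 19 infected
Step 6: +5 new -> 24 infected
Step 7: +6 new -> 30 infected
Step 8: +5 new -> 35 infected
Step 9: +4 new -> 39 infected
Step 10: +3 new -> 42 infected
Step 11: +2 new -> 44 infected
Step 12: +1 new -> 45 infected
Step 13: +0 new -> 45 infected

Answer: 13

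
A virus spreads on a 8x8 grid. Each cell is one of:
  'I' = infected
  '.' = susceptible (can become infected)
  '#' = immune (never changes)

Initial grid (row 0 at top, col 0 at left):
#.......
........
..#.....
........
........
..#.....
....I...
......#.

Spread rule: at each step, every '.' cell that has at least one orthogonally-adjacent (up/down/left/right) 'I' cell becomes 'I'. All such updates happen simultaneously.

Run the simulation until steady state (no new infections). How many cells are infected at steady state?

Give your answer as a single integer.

Answer: 60

Derivation:
Step 0 (initial): 1 infected
Step 1: +4 new -> 5 infected
Step 2: +7 new -> 12 infected
Step 3: +7 new -> 19 infected
Step 4: +10 new -> 29 infected
Step 5: +9 new -> 38 infected
Step 6: +7 new -> 45 infected
Step 7: +7 new -> 52 infected
Step 8: +5 new -> 57 infected
Step 9: +3 new -> 60 infected
Step 10: +0 new -> 60 infected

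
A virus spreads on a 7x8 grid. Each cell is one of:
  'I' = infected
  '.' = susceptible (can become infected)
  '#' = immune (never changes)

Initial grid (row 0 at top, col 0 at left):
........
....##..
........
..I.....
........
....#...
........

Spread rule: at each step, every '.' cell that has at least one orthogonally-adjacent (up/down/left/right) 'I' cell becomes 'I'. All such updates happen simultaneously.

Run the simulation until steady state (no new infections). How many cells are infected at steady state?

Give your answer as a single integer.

Answer: 53

Derivation:
Step 0 (initial): 1 infected
Step 1: +4 new -> 5 infected
Step 2: +8 new -> 13 infected
Step 3: +11 new -> 24 infected
Step 4: +9 new -> 33 infected
Step 5: +8 new -> 41 infected
Step 6: +6 new -> 47 infected
Step 7: +4 new -> 51 infected
Step 8: +2 new -> 53 infected
Step 9: +0 new -> 53 infected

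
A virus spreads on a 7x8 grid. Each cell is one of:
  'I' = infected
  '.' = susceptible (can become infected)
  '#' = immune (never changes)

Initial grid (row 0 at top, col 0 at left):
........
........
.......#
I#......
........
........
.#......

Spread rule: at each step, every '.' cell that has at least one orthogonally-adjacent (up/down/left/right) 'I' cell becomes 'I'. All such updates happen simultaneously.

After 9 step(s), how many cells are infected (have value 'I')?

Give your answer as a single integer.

Step 0 (initial): 1 infected
Step 1: +2 new -> 3 infected
Step 2: +4 new -> 7 infected
Step 3: +6 new -> 13 infected
Step 4: +6 new -> 19 infected
Step 5: +7 new -> 26 infected
Step 6: +7 new -> 33 infected
Step 7: +7 new -> 40 infected
Step 8: +6 new -> 46 infected
Step 9: +5 new -> 51 infected

Answer: 51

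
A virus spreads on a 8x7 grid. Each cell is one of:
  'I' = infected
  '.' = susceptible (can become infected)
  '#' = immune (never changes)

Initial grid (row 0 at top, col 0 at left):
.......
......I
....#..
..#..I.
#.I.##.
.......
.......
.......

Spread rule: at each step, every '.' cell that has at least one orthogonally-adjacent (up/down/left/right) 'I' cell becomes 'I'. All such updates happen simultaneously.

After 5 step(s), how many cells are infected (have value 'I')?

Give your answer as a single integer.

Answer: 49

Derivation:
Step 0 (initial): 3 infected
Step 1: +9 new -> 12 infected
Step 2: +8 new -> 20 infected
Step 3: +11 new -> 31 infected
Step 4: +11 new -> 42 infected
Step 5: +7 new -> 49 infected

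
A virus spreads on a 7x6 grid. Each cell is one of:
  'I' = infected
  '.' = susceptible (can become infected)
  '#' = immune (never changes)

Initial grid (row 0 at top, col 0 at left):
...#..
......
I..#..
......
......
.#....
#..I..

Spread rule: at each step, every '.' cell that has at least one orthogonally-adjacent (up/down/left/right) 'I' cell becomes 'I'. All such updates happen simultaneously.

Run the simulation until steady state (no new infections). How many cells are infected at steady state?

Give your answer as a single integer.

Step 0 (initial): 2 infected
Step 1: +6 new -> 8 infected
Step 2: +10 new -> 18 infected
Step 3: +9 new -> 27 infected
Step 4: +4 new -> 31 infected
Step 5: +3 new -> 34 infected
Step 6: +3 new -> 37 infected
Step 7: +1 new -> 38 infected
Step 8: +0 new -> 38 infected

Answer: 38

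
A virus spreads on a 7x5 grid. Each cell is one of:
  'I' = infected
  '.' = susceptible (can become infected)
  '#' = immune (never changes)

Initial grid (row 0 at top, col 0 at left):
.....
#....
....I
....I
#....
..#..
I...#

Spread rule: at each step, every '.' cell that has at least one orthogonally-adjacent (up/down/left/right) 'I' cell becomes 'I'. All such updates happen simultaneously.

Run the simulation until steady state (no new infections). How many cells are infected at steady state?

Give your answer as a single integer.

Answer: 31

Derivation:
Step 0 (initial): 3 infected
Step 1: +6 new -> 9 infected
Step 2: +8 new -> 17 infected
Step 3: +8 new -> 25 infected
Step 4: +4 new -> 29 infected
Step 5: +1 new -> 30 infected
Step 6: +1 new -> 31 infected
Step 7: +0 new -> 31 infected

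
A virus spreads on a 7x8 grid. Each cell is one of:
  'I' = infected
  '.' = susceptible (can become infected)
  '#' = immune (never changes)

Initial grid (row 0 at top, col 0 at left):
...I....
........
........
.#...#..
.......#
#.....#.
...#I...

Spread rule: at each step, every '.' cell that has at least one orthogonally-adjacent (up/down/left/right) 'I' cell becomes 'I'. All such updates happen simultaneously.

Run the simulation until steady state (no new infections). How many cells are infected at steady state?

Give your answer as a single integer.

Step 0 (initial): 2 infected
Step 1: +5 new -> 7 infected
Step 2: +9 new -> 16 infected
Step 3: +12 new -> 28 infected
Step 4: +11 new -> 39 infected
Step 5: +6 new -> 45 infected
Step 6: +5 new -> 50 infected
Step 7: +0 new -> 50 infected

Answer: 50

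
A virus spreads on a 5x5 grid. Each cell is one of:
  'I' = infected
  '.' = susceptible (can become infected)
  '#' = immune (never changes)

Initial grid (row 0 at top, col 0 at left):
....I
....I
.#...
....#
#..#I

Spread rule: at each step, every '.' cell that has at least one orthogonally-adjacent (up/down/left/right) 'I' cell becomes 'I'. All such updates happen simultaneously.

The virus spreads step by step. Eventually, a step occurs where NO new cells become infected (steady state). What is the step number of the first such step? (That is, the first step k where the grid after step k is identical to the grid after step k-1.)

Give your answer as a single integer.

Step 0 (initial): 3 infected
Step 1: +3 new -> 6 infected
Step 2: +3 new -> 9 infected
Step 3: +4 new -> 13 infected
Step 4: +3 new -> 16 infected
Step 5: +3 new -> 19 infected
Step 6: +2 new -> 21 infected
Step 7: +0 new -> 21 infected

Answer: 7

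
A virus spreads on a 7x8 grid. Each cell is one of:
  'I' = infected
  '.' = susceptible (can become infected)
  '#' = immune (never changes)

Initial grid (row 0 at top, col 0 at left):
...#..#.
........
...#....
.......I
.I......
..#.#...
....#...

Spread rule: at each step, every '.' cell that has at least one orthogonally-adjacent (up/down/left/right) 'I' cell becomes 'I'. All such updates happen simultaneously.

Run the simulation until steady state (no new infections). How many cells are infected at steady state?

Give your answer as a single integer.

Step 0 (initial): 2 infected
Step 1: +7 new -> 9 infected
Step 2: +11 new -> 20 infected
Step 3: +15 new -> 35 infected
Step 4: +8 new -> 43 infected
Step 5: +6 new -> 49 infected
Step 6: +1 new -> 50 infected
Step 7: +0 new -> 50 infected

Answer: 50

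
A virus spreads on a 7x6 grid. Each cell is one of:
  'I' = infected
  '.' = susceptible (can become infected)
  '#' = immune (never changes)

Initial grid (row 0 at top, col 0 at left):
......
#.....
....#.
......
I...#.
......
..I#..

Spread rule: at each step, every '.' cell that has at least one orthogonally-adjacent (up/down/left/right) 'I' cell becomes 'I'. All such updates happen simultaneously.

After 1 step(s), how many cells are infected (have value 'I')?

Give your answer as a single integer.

Step 0 (initial): 2 infected
Step 1: +5 new -> 7 infected

Answer: 7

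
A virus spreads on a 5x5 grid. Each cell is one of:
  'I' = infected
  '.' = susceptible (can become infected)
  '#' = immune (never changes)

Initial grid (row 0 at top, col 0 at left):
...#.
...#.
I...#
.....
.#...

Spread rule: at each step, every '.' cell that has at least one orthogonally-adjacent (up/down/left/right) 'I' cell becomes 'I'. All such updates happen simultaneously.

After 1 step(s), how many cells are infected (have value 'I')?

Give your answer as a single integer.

Answer: 4

Derivation:
Step 0 (initial): 1 infected
Step 1: +3 new -> 4 infected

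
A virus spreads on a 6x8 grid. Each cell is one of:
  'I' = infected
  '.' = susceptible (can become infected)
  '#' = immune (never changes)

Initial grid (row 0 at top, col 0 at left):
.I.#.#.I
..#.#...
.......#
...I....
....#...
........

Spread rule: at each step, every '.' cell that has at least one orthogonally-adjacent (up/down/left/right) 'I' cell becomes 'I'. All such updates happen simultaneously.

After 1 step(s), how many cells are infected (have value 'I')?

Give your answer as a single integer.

Step 0 (initial): 3 infected
Step 1: +9 new -> 12 infected

Answer: 12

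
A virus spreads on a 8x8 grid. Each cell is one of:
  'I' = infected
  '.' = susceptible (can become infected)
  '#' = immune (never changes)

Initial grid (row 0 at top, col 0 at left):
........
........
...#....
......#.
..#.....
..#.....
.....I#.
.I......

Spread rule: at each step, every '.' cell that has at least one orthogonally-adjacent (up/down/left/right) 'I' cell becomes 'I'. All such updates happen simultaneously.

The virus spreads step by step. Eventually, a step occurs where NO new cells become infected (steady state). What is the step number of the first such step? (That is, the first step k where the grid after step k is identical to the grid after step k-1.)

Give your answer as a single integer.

Answer: 9

Derivation:
Step 0 (initial): 2 infected
Step 1: +6 new -> 8 infected
Step 2: +10 new -> 18 infected
Step 3: +8 new -> 26 infected
Step 4: +7 new -> 33 infected
Step 5: +8 new -> 41 infected
Step 6: +7 new -> 48 infected
Step 7: +7 new -> 55 infected
Step 8: +4 new -> 59 infected
Step 9: +0 new -> 59 infected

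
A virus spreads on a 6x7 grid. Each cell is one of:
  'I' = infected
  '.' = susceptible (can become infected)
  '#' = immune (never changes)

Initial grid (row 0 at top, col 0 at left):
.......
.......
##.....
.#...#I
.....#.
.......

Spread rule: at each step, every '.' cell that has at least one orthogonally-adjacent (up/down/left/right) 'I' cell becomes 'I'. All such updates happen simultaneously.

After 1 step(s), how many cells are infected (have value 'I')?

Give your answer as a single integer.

Step 0 (initial): 1 infected
Step 1: +2 new -> 3 infected

Answer: 3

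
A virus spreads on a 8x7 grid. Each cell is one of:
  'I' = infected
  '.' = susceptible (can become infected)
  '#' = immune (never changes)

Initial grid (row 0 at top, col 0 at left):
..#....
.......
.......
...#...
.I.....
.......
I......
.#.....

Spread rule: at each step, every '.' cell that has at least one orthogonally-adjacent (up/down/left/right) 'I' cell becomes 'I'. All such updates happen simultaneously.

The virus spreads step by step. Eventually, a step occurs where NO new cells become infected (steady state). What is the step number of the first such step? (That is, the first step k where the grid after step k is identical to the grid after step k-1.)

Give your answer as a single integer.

Answer: 10

Derivation:
Step 0 (initial): 2 infected
Step 1: +7 new -> 9 infected
Step 2: +6 new -> 15 infected
Step 3: +7 new -> 22 infected
Step 4: +9 new -> 31 infected
Step 5: +8 new -> 39 infected
Step 6: +7 new -> 46 infected
Step 7: +4 new -> 50 infected
Step 8: +2 new -> 52 infected
Step 9: +1 new -> 53 infected
Step 10: +0 new -> 53 infected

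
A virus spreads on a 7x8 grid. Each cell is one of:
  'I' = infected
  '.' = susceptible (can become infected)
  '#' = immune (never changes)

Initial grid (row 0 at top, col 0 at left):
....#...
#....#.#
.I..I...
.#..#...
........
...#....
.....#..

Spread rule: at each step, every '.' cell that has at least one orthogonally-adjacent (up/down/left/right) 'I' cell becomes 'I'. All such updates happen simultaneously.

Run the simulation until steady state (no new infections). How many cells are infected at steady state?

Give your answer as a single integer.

Answer: 48

Derivation:
Step 0 (initial): 2 infected
Step 1: +6 new -> 8 infected
Step 2: +8 new -> 16 infected
Step 3: +10 new -> 26 infected
Step 4: +8 new -> 34 infected
Step 5: +8 new -> 42 infected
Step 6: +5 new -> 47 infected
Step 7: +1 new -> 48 infected
Step 8: +0 new -> 48 infected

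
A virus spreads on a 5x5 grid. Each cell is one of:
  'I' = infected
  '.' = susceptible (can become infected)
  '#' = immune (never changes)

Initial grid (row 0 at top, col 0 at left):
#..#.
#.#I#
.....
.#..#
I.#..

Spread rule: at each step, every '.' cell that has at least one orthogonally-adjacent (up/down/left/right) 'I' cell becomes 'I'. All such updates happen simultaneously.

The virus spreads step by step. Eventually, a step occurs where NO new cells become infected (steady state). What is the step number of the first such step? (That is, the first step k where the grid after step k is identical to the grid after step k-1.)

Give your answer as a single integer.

Answer: 7

Derivation:
Step 0 (initial): 2 infected
Step 1: +3 new -> 5 infected
Step 2: +4 new -> 9 infected
Step 3: +3 new -> 12 infected
Step 4: +2 new -> 14 infected
Step 5: +1 new -> 15 infected
Step 6: +1 new -> 16 infected
Step 7: +0 new -> 16 infected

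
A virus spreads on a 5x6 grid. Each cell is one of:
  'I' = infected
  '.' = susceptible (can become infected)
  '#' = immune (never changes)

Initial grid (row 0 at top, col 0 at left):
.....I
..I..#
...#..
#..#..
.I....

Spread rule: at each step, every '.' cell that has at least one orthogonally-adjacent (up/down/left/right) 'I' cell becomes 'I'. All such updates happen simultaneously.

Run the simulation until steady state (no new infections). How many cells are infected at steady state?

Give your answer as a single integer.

Step 0 (initial): 3 infected
Step 1: +8 new -> 11 infected
Step 2: +7 new -> 18 infected
Step 3: +4 new -> 22 infected
Step 4: +3 new -> 25 infected
Step 5: +1 new -> 26 infected
Step 6: +0 new -> 26 infected

Answer: 26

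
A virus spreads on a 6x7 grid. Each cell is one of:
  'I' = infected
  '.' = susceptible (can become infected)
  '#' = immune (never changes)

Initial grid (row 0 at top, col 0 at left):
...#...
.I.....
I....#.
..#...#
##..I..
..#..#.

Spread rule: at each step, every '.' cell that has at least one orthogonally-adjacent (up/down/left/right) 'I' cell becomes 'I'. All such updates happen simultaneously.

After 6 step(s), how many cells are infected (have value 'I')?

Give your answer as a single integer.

Step 0 (initial): 3 infected
Step 1: +9 new -> 12 infected
Step 2: +11 new -> 23 infected
Step 3: +3 new -> 26 infected
Step 4: +2 new -> 28 infected
Step 5: +2 new -> 30 infected
Step 6: +2 new -> 32 infected

Answer: 32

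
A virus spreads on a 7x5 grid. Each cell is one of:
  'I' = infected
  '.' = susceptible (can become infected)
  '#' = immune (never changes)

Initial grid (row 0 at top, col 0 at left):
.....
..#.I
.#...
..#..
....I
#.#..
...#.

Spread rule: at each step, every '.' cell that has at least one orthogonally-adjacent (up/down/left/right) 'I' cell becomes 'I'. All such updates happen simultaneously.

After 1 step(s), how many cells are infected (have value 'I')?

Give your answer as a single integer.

Answer: 8

Derivation:
Step 0 (initial): 2 infected
Step 1: +6 new -> 8 infected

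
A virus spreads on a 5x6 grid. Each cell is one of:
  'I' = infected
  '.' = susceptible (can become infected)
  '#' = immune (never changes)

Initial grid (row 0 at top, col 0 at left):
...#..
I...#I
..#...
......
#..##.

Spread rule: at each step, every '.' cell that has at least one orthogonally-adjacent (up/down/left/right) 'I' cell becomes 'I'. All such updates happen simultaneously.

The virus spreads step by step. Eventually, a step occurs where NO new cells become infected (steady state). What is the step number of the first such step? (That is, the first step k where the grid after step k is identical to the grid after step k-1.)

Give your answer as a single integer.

Step 0 (initial): 2 infected
Step 1: +5 new -> 7 infected
Step 2: +7 new -> 14 infected
Step 3: +6 new -> 20 infected
Step 4: +3 new -> 23 infected
Step 5: +1 new -> 24 infected
Step 6: +0 new -> 24 infected

Answer: 6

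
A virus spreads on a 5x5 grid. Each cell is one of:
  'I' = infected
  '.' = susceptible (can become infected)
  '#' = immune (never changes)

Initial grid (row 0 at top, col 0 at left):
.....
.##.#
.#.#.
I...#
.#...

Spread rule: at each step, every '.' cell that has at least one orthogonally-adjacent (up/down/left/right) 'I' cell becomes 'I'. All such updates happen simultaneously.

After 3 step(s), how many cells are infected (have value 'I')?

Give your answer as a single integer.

Answer: 10

Derivation:
Step 0 (initial): 1 infected
Step 1: +3 new -> 4 infected
Step 2: +2 new -> 6 infected
Step 3: +4 new -> 10 infected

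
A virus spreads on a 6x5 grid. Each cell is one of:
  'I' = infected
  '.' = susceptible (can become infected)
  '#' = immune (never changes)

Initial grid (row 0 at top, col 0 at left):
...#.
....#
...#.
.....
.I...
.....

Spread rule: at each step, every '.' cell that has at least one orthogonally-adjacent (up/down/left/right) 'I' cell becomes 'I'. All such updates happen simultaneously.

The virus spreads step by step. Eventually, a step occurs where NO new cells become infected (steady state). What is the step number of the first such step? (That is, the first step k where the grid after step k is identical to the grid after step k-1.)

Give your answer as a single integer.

Answer: 6

Derivation:
Step 0 (initial): 1 infected
Step 1: +4 new -> 5 infected
Step 2: +6 new -> 11 infected
Step 3: +6 new -> 17 infected
Step 4: +5 new -> 22 infected
Step 5: +4 new -> 26 infected
Step 6: +0 new -> 26 infected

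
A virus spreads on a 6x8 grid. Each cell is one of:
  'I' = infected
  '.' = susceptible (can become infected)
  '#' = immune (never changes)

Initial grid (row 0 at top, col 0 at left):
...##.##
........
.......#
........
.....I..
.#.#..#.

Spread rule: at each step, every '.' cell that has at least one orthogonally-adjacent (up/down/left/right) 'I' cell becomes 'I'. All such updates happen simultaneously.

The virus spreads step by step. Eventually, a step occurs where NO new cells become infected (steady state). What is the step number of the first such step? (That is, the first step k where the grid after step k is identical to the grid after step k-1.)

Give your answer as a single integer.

Answer: 10

Derivation:
Step 0 (initial): 1 infected
Step 1: +4 new -> 5 infected
Step 2: +6 new -> 11 infected
Step 3: +7 new -> 18 infected
Step 4: +7 new -> 25 infected
Step 5: +5 new -> 30 infected
Step 6: +4 new -> 34 infected
Step 7: +3 new -> 37 infected
Step 8: +2 new -> 39 infected
Step 9: +1 new -> 40 infected
Step 10: +0 new -> 40 infected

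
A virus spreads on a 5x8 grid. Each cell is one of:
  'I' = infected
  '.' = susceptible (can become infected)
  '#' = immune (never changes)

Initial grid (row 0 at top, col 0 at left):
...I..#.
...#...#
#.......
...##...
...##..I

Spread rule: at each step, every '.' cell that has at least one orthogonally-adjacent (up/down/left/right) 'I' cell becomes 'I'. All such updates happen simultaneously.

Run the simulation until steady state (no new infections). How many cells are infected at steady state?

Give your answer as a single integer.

Step 0 (initial): 2 infected
Step 1: +4 new -> 6 infected
Step 2: +7 new -> 13 infected
Step 3: +7 new -> 20 infected
Step 4: +6 new -> 26 infected
Step 5: +2 new -> 28 infected
Step 6: +2 new -> 30 infected
Step 7: +1 new -> 31 infected
Step 8: +0 new -> 31 infected

Answer: 31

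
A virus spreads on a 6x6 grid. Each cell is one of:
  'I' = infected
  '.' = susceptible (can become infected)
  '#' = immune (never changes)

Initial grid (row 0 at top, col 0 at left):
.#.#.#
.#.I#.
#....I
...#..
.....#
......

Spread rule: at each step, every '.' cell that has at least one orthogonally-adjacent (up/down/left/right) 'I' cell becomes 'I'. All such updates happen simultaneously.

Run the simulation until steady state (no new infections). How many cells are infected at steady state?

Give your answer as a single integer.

Step 0 (initial): 2 infected
Step 1: +5 new -> 7 infected
Step 2: +3 new -> 10 infected
Step 3: +3 new -> 13 infected
Step 4: +4 new -> 17 infected
Step 5: +5 new -> 22 infected
Step 6: +2 new -> 24 infected
Step 7: +1 new -> 25 infected
Step 8: +0 new -> 25 infected

Answer: 25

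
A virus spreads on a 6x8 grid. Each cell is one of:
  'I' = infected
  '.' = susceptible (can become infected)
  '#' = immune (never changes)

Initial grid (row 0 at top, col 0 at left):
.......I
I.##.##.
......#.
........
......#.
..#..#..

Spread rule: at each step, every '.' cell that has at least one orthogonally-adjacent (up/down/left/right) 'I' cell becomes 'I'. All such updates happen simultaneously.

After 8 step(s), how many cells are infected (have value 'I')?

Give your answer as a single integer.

Answer: 40

Derivation:
Step 0 (initial): 2 infected
Step 1: +5 new -> 7 infected
Step 2: +5 new -> 12 infected
Step 3: +6 new -> 18 infected
Step 4: +8 new -> 26 infected
Step 5: +6 new -> 32 infected
Step 6: +5 new -> 37 infected
Step 7: +2 new -> 39 infected
Step 8: +1 new -> 40 infected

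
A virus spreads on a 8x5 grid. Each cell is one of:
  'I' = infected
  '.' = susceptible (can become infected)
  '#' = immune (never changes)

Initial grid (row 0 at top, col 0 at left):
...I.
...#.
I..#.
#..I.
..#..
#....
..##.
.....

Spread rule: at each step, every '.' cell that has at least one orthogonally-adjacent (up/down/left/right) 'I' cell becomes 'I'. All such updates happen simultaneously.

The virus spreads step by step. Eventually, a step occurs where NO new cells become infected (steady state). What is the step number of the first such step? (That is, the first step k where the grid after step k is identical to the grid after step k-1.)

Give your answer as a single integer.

Answer: 8

Derivation:
Step 0 (initial): 3 infected
Step 1: +7 new -> 10 infected
Step 2: +10 new -> 20 infected
Step 3: +3 new -> 23 infected
Step 4: +3 new -> 26 infected
Step 5: +2 new -> 28 infected
Step 6: +3 new -> 31 infected
Step 7: +2 new -> 33 infected
Step 8: +0 new -> 33 infected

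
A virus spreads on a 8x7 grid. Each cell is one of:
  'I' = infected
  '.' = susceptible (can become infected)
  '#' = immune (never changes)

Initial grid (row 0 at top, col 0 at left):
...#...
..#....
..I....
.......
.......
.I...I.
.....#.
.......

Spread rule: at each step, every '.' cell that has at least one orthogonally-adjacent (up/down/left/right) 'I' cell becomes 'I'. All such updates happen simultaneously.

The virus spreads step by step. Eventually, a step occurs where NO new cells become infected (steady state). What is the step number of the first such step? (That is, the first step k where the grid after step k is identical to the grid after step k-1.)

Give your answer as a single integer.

Step 0 (initial): 3 infected
Step 1: +10 new -> 13 infected
Step 2: +17 new -> 30 infected
Step 3: +13 new -> 43 infected
Step 4: +7 new -> 50 infected
Step 5: +2 new -> 52 infected
Step 6: +1 new -> 53 infected
Step 7: +0 new -> 53 infected

Answer: 7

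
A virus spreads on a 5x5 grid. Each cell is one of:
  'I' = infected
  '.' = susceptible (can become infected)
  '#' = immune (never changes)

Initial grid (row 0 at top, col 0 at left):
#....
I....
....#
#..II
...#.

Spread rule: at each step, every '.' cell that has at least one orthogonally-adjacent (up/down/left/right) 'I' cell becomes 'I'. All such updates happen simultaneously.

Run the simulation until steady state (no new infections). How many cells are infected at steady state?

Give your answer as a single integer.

Step 0 (initial): 3 infected
Step 1: +5 new -> 8 infected
Step 2: +7 new -> 15 infected
Step 3: +4 new -> 19 infected
Step 4: +2 new -> 21 infected
Step 5: +0 new -> 21 infected

Answer: 21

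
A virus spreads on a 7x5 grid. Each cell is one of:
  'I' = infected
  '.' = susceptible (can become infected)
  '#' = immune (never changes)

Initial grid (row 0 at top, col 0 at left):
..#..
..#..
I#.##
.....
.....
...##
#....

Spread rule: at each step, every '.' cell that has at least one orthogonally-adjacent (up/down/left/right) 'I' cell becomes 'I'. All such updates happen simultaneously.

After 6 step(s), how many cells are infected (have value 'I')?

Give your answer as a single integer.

Answer: 21

Derivation:
Step 0 (initial): 1 infected
Step 1: +2 new -> 3 infected
Step 2: +4 new -> 7 infected
Step 3: +4 new -> 11 infected
Step 4: +4 new -> 15 infected
Step 5: +4 new -> 19 infected
Step 6: +2 new -> 21 infected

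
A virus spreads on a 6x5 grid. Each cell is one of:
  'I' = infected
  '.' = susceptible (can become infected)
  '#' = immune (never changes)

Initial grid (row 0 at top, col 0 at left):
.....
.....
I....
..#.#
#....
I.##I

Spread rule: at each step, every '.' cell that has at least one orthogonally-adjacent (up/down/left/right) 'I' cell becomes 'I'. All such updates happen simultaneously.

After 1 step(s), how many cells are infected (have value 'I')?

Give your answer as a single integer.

Step 0 (initial): 3 infected
Step 1: +5 new -> 8 infected

Answer: 8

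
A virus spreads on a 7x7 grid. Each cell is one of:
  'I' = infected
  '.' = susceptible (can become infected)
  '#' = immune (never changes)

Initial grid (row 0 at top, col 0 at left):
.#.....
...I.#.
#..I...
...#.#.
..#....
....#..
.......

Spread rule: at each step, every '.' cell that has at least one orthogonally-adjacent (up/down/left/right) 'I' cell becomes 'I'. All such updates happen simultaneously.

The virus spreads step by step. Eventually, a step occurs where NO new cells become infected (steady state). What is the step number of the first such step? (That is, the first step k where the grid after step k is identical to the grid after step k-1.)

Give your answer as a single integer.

Answer: 8

Derivation:
Step 0 (initial): 2 infected
Step 1: +5 new -> 7 infected
Step 2: +7 new -> 14 infected
Step 3: +5 new -> 19 infected
Step 4: +8 new -> 27 infected
Step 5: +5 new -> 32 infected
Step 6: +6 new -> 38 infected
Step 7: +4 new -> 42 infected
Step 8: +0 new -> 42 infected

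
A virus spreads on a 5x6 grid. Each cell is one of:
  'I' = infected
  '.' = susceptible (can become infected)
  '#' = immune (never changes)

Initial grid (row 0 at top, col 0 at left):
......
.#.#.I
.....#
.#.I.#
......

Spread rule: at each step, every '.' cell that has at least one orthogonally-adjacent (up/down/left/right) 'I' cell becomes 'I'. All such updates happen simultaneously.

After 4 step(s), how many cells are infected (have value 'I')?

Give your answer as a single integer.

Step 0 (initial): 2 infected
Step 1: +6 new -> 8 infected
Step 2: +5 new -> 13 infected
Step 3: +5 new -> 18 infected
Step 4: +3 new -> 21 infected

Answer: 21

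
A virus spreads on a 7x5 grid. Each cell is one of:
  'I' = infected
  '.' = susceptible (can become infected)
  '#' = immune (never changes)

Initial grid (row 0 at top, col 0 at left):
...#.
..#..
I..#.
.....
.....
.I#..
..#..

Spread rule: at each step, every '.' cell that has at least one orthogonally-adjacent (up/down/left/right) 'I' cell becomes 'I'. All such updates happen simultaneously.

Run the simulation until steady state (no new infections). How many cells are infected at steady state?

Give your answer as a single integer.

Answer: 30

Derivation:
Step 0 (initial): 2 infected
Step 1: +6 new -> 8 infected
Step 2: +7 new -> 15 infected
Step 3: +3 new -> 18 infected
Step 4: +4 new -> 22 infected
Step 5: +3 new -> 25 infected
Step 6: +2 new -> 27 infected
Step 7: +1 new -> 28 infected
Step 8: +2 new -> 30 infected
Step 9: +0 new -> 30 infected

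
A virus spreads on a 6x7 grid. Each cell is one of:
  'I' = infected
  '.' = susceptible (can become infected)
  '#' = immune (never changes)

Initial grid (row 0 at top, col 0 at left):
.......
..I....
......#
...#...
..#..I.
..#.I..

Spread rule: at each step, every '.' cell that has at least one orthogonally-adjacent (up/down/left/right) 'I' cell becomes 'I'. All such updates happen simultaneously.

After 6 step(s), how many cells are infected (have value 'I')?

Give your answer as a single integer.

Step 0 (initial): 3 infected
Step 1: +9 new -> 12 infected
Step 2: +12 new -> 24 infected
Step 3: +6 new -> 30 infected
Step 4: +4 new -> 34 infected
Step 5: +3 new -> 37 infected
Step 6: +1 new -> 38 infected

Answer: 38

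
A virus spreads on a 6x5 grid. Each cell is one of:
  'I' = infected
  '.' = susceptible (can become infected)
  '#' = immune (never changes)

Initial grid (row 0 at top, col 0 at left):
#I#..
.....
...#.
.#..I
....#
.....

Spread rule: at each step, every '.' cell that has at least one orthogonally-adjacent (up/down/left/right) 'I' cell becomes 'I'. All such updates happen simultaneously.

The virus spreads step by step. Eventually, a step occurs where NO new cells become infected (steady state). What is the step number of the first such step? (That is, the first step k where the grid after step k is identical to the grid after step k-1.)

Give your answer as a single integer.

Answer: 7

Derivation:
Step 0 (initial): 2 infected
Step 1: +3 new -> 5 infected
Step 2: +6 new -> 11 infected
Step 3: +6 new -> 17 infected
Step 4: +5 new -> 22 infected
Step 5: +2 new -> 24 infected
Step 6: +1 new -> 25 infected
Step 7: +0 new -> 25 infected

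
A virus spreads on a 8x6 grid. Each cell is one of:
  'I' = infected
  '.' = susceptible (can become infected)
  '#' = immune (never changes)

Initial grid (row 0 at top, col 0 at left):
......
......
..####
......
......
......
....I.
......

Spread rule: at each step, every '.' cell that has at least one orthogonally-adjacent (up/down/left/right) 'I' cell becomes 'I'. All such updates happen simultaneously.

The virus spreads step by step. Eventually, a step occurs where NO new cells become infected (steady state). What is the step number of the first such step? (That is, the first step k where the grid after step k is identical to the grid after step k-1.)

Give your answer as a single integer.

Step 0 (initial): 1 infected
Step 1: +4 new -> 5 infected
Step 2: +6 new -> 11 infected
Step 3: +6 new -> 17 infected
Step 4: +6 new -> 23 infected
Step 5: +4 new -> 27 infected
Step 6: +2 new -> 29 infected
Step 7: +2 new -> 31 infected
Step 8: +2 new -> 33 infected
Step 9: +3 new -> 36 infected
Step 10: +3 new -> 39 infected
Step 11: +2 new -> 41 infected
Step 12: +2 new -> 43 infected
Step 13: +1 new -> 44 infected
Step 14: +0 new -> 44 infected

Answer: 14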